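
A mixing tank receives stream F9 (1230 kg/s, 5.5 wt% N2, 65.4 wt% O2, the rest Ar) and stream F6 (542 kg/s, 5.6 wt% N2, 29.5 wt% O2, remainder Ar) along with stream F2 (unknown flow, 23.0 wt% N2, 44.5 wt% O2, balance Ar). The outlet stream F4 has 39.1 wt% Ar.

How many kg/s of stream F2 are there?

Let F2 be the unknown flow. Total out = 1772 + F2.
Ar balance: 709.69 + 0.325·F2 = 0.391·(1772 + F2)
(0.325 − 0.391)·F2 = 0.391×1772 − 709.69 = -16.836
F2 = -16.836 / -0.066 = 255.09 kg/s

255.1 kg/s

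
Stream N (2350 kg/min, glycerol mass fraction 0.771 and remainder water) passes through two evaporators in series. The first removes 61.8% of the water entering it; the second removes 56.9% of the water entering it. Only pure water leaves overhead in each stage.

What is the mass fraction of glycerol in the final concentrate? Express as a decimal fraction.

0.953

water in feed = 2350×0.229 = 538.15 kg/min.
After stage 1: water left = (1−0.618)×538.15 = 205.57; stream total = 2017.4 kg/min.
After stage 2: water left = (1−0.569)×205.57 = 88.602; final concentrate = 1900.5 kg/min.
glycerol fraction = 1811.9/1900.5 = 0.953.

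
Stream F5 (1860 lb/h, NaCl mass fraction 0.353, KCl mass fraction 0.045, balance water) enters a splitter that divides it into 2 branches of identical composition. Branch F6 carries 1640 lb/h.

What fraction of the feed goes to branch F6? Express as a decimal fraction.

Fraction to F6 = 1640/1860 = 0.8817.

0.882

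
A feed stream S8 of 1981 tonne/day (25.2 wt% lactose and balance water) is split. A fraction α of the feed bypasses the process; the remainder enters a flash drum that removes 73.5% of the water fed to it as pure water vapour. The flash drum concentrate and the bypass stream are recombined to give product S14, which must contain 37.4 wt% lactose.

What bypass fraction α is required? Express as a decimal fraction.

All 1981×0.252 = 499.21 tonne/day of lactose reaches S14, so S14 = 499.21/0.374 = 1334.8 tonne/day and vapour = 646.21 tonne/day.
The evaporator receives (1−α)·1981 of feed at 0.748 water and removes 0.735 of that water:
0.735×0.748×(1−α)×1981 = 646.21
(1−α) = 646.21/1089.1 = 0.5933;  α = 0.4067.

0.407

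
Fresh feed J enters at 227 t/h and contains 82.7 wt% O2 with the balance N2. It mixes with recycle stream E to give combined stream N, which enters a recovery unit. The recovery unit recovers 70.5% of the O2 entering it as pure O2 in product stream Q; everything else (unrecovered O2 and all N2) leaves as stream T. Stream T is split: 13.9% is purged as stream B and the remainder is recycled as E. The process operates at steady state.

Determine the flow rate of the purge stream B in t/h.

N2 enters only via J and leaves only via the purge: 227×0.173 = 0.139×(N2 in T), and the recovery unit passes all N2, so N2 in N = N2 in T = 282.53 t/h.
O2 in N: m_A = 227×0.827 + (1−0.139)·(1−0.705)·m_A, so m_A = 187.73/0.7460 = 251.65 t/h.
T = (1−0.705)×251.65 + 282.53 = 356.76 t/h.
Purge B = 0.139×356.76 = 49.59 t/h.

49.59 t/h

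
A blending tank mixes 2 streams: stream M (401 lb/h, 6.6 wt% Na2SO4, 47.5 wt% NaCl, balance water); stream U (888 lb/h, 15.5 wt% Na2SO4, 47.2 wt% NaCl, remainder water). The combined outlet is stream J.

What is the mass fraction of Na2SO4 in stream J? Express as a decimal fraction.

0.1273

Total flow out = 401 + 888 = 1289 lb/h.
Na2SO4 in = 401×0.066 + 888×0.155 = 164.11 lb/h.
Na2SO4 mass fraction in J = 164.11/1289 = 0.1273.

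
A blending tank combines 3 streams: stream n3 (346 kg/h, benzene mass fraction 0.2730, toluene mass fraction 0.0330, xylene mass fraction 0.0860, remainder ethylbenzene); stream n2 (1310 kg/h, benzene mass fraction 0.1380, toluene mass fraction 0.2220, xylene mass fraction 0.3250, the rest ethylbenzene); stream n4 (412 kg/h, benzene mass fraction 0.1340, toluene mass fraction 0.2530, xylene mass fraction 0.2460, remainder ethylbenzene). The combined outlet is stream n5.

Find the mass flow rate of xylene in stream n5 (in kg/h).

556.9 kg/h

xylene out = xylene in = 346×0.086 + 1310×0.325 + 412×0.246 = 556.86 kg/h.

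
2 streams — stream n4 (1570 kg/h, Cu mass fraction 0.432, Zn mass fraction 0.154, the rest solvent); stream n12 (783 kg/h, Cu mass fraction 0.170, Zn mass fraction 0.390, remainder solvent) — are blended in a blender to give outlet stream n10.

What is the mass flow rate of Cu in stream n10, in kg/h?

811.4 kg/h

Cu out = Cu in = 1570×0.432 + 783×0.170 = 811.35 kg/h.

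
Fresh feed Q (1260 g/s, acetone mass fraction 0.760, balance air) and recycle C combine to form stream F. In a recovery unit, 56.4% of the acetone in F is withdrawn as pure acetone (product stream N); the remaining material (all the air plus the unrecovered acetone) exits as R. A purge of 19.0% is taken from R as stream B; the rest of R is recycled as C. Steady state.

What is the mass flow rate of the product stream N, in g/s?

acetone in F: m_A = 1260×0.760 + (1−0.190)·(1−0.564)·m_A, so m_A = 957.6/0.6468 = 1480.4 g/s.
Product N = 0.564×1480.4 = 834.96 g/s.

835 g/s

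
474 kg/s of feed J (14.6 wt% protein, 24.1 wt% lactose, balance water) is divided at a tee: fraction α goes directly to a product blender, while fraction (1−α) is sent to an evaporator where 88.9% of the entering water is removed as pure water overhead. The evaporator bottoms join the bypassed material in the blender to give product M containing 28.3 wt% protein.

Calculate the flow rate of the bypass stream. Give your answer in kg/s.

52.93 kg/s

All 474×0.146 = 69.204 kg/s of protein reaches M, so M = 69.204/0.283 = 244.54 kg/s and vapour = 229.46 kg/s.
The evaporator receives (1−α)·474 of feed at 0.613 water and removes 0.889 of that water:
0.889×0.613×(1−α)×474 = 229.46
(1−α) = 229.46/258.31 = 0.8883;  α = 0.1117.
Bypass flow = 0.1117×474 = 52.934 kg/s.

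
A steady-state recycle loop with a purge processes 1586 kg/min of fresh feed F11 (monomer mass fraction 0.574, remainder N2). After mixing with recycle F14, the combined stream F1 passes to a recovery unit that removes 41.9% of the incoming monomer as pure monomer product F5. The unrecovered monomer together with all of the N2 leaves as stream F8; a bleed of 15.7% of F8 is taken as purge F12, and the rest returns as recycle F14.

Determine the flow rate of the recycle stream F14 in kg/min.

4502 kg/min

N2 enters only via F11 and leaves only via the purge: 1586×0.426 = 0.157×(N2 in F8), and the recovery unit passes all N2, so N2 in F1 = N2 in F8 = 4303.4 kg/min.
monomer in F1: m_A = 1586×0.574 + (1−0.157)·(1−0.419)·m_A, so m_A = 910.36/0.5102 = 1784.3 kg/min.
F8 = (1−0.419)×1784.3 + 4303.4 = 5340.1 kg/min.
Recycle F14 = (1−0.157)×5340.1 = 4501.7 kg/min.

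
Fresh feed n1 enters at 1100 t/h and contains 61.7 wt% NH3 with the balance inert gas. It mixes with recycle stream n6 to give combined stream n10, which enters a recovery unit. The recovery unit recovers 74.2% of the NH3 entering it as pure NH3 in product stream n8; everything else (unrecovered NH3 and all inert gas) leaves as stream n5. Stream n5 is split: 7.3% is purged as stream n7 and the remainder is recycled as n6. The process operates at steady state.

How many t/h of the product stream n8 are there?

661.9 t/h

NH3 in n10: m_A = 1100×0.617 + (1−0.073)·(1−0.742)·m_A, so m_A = 678.7/0.7608 = 892.05 t/h.
Product n8 = 0.742×892.05 = 661.9 t/h.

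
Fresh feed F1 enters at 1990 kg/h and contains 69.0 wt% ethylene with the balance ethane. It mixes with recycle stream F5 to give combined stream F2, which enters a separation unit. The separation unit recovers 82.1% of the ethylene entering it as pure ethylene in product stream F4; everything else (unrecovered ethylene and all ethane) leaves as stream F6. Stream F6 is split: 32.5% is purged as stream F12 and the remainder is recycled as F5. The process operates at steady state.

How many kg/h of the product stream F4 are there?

1282 kg/h

ethylene in F2: m_A = 1990×0.690 + (1−0.325)·(1−0.821)·m_A, so m_A = 1373.1/0.8792 = 1561.8 kg/h.
Product F4 = 0.821×1561.8 = 1282.2 kg/h.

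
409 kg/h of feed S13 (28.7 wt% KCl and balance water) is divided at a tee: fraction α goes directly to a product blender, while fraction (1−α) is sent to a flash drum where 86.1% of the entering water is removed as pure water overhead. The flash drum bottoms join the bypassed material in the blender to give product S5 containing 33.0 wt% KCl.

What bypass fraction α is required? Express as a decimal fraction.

All 409×0.287 = 117.38 kg/h of KCl reaches S5, so S5 = 117.38/0.330 = 355.71 kg/h and vapour = 53.294 kg/h.
The evaporator receives (1−α)·409 of feed at 0.713 water and removes 0.861 of that water:
0.861×0.713×(1−α)×409 = 53.294
(1−α) = 53.294/251.08 = 0.2123;  α = 0.7877.

0.788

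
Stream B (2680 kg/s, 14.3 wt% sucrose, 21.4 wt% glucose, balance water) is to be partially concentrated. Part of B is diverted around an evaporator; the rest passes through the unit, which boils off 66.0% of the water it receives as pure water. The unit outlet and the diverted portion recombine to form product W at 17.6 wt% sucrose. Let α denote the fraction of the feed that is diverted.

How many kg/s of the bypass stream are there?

1496 kg/s

All 2680×0.143 = 383.24 kg/s of sucrose reaches W, so W = 383.24/0.176 = 2177.5 kg/s and vapour = 502.5 kg/s.
The evaporator receives (1−α)·2680 of feed at 0.643 water and removes 0.660 of that water:
0.660×0.643×(1−α)×2680 = 502.5
(1−α) = 502.5/1137.3 = 0.4418;  α = 0.5582.
Bypass flow = 0.5582×2680 = 1495.9 kg/s.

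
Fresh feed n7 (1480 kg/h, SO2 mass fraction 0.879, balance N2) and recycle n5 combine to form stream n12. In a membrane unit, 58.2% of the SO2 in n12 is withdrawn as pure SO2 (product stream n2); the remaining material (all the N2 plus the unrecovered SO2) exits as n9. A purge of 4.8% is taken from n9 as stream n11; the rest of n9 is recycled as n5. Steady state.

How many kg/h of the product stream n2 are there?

1258 kg/h

SO2 in n12: m_A = 1480×0.879 + (1−0.048)·(1−0.582)·m_A, so m_A = 1300.9/0.6021 = 2160.8 kg/h.
Product n2 = 0.582×2160.8 = 1257.6 kg/h.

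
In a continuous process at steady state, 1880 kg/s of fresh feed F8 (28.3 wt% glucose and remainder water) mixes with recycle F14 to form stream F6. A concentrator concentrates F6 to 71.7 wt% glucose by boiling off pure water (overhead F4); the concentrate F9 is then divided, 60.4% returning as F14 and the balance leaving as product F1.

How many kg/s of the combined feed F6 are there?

Overall glucose balance (none leaves overhead): glucose in fresh feed = glucose in product, i.e. 1880×0.283 = (1−0.604)·F9·0.717.
F9 = 532.04/(0.717×0.396) = 1873.8 kg/s.
Recycle F14 = 0.604×1873.8 = 1131.8 kg/s.
Combined feed F6 = 1880 + 1131.8 = 3011.8 kg/s.

3012 kg/s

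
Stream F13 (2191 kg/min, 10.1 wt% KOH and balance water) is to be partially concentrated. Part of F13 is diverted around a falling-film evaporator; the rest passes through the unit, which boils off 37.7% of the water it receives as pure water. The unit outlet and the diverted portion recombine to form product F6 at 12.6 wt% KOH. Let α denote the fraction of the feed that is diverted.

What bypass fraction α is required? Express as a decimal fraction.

All 2191×0.101 = 221.29 kg/min of KOH reaches F6, so F6 = 221.29/0.126 = 1756.3 kg/min and vapour = 434.72 kg/min.
The evaporator receives (1−α)·2191 of feed at 0.899 water and removes 0.377 of that water:
0.377×0.899×(1−α)×2191 = 434.72
(1−α) = 434.72/742.58 = 0.5854;  α = 0.4146.

0.415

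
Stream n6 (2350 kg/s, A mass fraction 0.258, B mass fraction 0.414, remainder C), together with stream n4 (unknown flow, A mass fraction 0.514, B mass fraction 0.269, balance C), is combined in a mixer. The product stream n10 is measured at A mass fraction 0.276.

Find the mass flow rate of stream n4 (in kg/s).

177.7 kg/s

Let n4 be the unknown flow. Total out = 2350 + n4.
A balance: 606.3 + 0.514·n4 = 0.276·(2350 + n4)
(0.514 − 0.276)·n4 = 0.276×2350 − 606.3 = 42.3
n4 = 42.3 / 0.238 = 177.73 kg/s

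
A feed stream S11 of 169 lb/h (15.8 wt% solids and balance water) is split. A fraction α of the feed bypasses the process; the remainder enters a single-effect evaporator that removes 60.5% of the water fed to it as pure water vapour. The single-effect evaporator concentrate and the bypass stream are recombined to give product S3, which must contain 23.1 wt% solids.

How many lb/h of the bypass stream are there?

All 169×0.158 = 26.702 lb/h of solids reaches S3, so S3 = 26.702/0.231 = 115.59 lb/h and vapour = 53.407 lb/h.
The evaporator receives (1−α)·169 of feed at 0.842 water and removes 0.605 of that water:
0.605×0.842×(1−α)×169 = 53.407
(1−α) = 53.407/86.09 = 0.6204;  α = 0.3796.
Bypass flow = 0.3796×169 = 64.159 lb/h.

64.16 lb/h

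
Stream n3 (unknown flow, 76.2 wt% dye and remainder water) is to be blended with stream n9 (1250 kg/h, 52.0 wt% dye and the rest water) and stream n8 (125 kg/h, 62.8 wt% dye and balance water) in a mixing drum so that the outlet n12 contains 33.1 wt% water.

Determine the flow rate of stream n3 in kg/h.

2058 kg/h

Let n3 be the unknown flow. Total out = 1375 + n3.
water balance: 646.5 + 0.238·n3 = 0.331·(1375 + n3)
(0.238 − 0.331)·n3 = 0.331×1375 − 646.5 = -191.38
n3 = -191.38 / -0.093 = 2057.8 kg/h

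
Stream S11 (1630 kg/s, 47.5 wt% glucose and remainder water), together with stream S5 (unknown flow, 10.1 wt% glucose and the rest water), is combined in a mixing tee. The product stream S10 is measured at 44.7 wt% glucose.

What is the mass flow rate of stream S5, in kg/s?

Let S5 be the unknown flow. Total out = 1630 + S5.
glucose balance: 774.25 + 0.101·S5 = 0.447·(1630 + S5)
(0.101 − 0.447)·S5 = 0.447×1630 − 774.25 = -45.64
S5 = -45.64 / -0.346 = 131.91 kg/s

131.9 kg/s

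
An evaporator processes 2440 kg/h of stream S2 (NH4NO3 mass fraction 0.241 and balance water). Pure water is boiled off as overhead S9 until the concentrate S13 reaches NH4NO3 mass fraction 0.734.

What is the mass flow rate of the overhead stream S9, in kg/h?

NH4NO3 is conserved: 2440×0.241 = 588.04 kg/h all reports to the concentrate.
Concentrate = 588.04/(target fraction) = 801.14 kg/h.
Overhead = 2440 − 801.14 = 1638.9 kg/h.

1639 kg/h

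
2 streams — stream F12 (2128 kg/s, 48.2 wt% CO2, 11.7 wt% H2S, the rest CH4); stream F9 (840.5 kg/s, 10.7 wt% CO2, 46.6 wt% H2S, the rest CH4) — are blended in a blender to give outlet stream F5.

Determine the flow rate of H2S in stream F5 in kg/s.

H2S out = H2S in = 2128×0.117 + 840.5×0.466 = 640.65 kg/s.

640.6 kg/s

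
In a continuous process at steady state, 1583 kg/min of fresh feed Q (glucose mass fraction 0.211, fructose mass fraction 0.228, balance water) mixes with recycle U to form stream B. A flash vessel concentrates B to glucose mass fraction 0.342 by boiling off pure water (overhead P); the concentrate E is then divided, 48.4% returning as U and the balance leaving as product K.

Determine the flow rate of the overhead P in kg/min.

Overall glucose balance (none leaves overhead): glucose in fresh feed = glucose in product, i.e. 1583×0.211 = (1−0.484)·E·0.342.
E = 334.01/(0.342×0.516) = 1892.7 kg/min.
Recycle U = 0.484×1892.7 = 916.08 kg/min.
Combined feed B = 1583 + 916.08 = 2499.1 kg/min.
Overhead P = B − E = 2499.1 − 1892.7 = 606.35 kg/min.

606.4 kg/min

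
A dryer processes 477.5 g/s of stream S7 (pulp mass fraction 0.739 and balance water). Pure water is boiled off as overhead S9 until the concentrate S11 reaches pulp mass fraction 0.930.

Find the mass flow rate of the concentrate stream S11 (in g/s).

pulp is conserved: 477.5×0.739 = 352.87 g/s all reports to the concentrate.
Concentrate = 352.87/(target fraction) = 379.43 g/s.

379.4 g/s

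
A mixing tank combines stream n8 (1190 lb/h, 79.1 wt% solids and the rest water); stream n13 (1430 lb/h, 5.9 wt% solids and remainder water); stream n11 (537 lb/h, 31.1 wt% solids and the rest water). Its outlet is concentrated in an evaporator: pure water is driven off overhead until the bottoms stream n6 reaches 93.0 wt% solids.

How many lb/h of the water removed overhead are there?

1875 lb/h

solids entering = 1190×0.791 + 1430×0.059 + 537×0.311 = 1192.7 lb/h.
All solids reports to n6, so n6 = 1192.7/0.930 = 1282.4 lb/h.
Total feed = 3157 lb/h; overhead = 3157 − 1282.4 = 1874.6 lb/h.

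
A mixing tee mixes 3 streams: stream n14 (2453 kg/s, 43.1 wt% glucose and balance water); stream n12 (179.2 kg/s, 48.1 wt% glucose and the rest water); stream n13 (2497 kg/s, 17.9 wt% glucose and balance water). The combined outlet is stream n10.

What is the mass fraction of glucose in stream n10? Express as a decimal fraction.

Total flow out = 2453 + 179.2 + 2497 = 5129.2 kg/s.
glucose in = 2453×0.431 + 179.2×0.481 + 2497×0.179 = 1590.4 kg/s.
glucose mass fraction in n10 = 1590.4/5129.2 = 0.3101.

0.3101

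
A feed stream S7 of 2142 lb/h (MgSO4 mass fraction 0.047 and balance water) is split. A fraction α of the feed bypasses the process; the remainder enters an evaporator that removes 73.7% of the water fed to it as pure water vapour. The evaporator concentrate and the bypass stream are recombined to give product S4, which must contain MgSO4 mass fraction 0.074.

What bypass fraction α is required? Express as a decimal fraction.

0.481

All 2142×0.047 = 100.67 lb/h of MgSO4 reaches S4, so S4 = 100.67/0.074 = 1360.5 lb/h and vapour = 781.54 lb/h.
The evaporator receives (1−α)·2142 of feed at 0.953 water and removes 0.737 of that water:
0.737×0.953×(1−α)×2142 = 781.54
(1−α) = 781.54/1504.5 = 0.5195;  α = 0.4805.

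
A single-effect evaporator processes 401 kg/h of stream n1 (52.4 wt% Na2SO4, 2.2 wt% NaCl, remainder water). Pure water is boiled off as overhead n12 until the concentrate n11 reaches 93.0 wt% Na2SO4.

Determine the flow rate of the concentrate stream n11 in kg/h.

225.9 kg/h

Na2SO4 is conserved: 401×0.524 = 210.12 kg/h all reports to the concentrate.
Concentrate = 210.12/(target fraction) = 225.94 kg/h.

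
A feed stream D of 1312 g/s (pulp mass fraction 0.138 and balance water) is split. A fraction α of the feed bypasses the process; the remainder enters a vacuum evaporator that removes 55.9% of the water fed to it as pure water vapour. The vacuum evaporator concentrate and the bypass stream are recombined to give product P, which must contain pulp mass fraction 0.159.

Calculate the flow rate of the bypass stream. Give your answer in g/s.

All 1312×0.138 = 181.06 g/s of pulp reaches P, so P = 181.06/0.159 = 1138.7 g/s and vapour = 173.28 g/s.
The evaporator receives (1−α)·1312 of feed at 0.862 water and removes 0.559 of that water:
0.559×0.862×(1−α)×1312 = 173.28
(1−α) = 173.28/632.2 = 0.2741;  α = 0.7259.
Bypass flow = 0.7259×1312 = 952.39 g/s.

952.4 g/s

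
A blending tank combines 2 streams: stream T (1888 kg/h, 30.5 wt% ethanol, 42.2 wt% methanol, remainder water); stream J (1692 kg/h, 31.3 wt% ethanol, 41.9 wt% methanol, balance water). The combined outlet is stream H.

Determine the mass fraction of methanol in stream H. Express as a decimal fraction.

Total flow out = 1888 + 1692 = 3580 kg/h.
methanol in = 1888×0.422 + 1692×0.419 = 1505.7 kg/h.
methanol mass fraction in H = 1505.7/3580 = 0.421.

0.421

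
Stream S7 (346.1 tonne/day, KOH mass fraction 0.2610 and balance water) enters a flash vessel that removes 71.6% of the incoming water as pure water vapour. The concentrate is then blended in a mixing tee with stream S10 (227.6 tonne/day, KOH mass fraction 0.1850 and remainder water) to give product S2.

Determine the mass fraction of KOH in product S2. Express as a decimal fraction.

0.3391

Vapour removed = 0.716×0.739×346.1 = 183.13 tonne/day; concentrate = 162.97 tonne/day.
KOH reaching the mixer = 90.332 (from concentrate) + 227.6×0.185 = 132.44 tonne/day.
Product flow = 162.97 + 227.6 = 390.57 tonne/day; KOH fraction = 0.3391.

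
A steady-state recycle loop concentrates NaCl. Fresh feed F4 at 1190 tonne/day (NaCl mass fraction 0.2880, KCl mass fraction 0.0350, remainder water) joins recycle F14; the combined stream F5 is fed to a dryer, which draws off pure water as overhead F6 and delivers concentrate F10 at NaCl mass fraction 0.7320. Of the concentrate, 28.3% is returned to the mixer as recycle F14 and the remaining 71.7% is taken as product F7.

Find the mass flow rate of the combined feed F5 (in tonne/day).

1375 tonne/day

Overall NaCl balance (none leaves overhead): NaCl in fresh feed = NaCl in product, i.e. 1190×0.288 = (1−0.283)·F10·0.732.
F10 = 342.72/(0.732×0.717) = 652.99 tonne/day.
Recycle F14 = 0.283×652.99 = 184.8 tonne/day.
Combined feed F5 = 1190 + 184.8 = 1374.8 tonne/day.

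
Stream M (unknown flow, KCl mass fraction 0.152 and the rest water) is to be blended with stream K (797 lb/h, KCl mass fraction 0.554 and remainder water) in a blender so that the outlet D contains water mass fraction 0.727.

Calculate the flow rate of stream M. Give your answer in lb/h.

1851 lb/h

Let M be the unknown flow. Total out = 797 + M.
water balance: 355.46 + 0.848·M = 0.727·(797 + M)
(0.848 − 0.727)·M = 0.727×797 − 355.46 = 223.96
M = 223.96 / 0.121 = 1850.9 lb/h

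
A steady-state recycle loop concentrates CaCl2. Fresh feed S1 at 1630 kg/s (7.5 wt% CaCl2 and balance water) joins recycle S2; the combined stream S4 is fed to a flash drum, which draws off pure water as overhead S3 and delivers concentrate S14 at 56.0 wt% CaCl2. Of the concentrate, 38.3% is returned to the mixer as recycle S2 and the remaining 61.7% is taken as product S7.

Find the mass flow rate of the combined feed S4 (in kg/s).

1766 kg/s

Overall CaCl2 balance (none leaves overhead): CaCl2 in fresh feed = CaCl2 in product, i.e. 1630×0.075 = (1−0.383)·S14·0.560.
S14 = 122.25/(0.560×0.617) = 353.81 kg/s.
Recycle S2 = 0.383×353.81 = 135.51 kg/s.
Combined feed S4 = 1630 + 135.51 = 1765.5 kg/s.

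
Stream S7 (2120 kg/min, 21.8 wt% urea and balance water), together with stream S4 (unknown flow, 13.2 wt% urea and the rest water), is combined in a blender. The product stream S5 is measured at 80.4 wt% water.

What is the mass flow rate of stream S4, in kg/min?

Let S4 be the unknown flow. Total out = 2120 + S4.
water balance: 1657.8 + 0.868·S4 = 0.804·(2120 + S4)
(0.868 − 0.804)·S4 = 0.804×2120 − 1657.8 = 46.64
S4 = 46.64 / 0.064 = 728.75 kg/min

728.7 kg/min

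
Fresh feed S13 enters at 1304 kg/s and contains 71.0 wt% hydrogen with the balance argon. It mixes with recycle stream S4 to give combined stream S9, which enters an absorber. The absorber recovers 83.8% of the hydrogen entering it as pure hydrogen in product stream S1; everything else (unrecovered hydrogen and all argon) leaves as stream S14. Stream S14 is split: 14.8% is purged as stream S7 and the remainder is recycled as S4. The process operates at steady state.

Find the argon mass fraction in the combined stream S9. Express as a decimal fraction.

0.704

argon enters only via S13 and leaves only via the purge: 1304×0.290 = 0.148×(argon in S14), and the absorber passes all argon, so argon in S9 = argon in S14 = 2555.1 kg/s.
hydrogen in S9: m_A = 1304×0.710 + (1−0.148)·(1−0.838)·m_A, so m_A = 925.84/0.8620 = 1074.1 kg/s.
S9 = 1074.1 + 2555.1 = 3629.2 kg/s.
argon fraction in S9 = 2555.1/3629.2 = 0.704.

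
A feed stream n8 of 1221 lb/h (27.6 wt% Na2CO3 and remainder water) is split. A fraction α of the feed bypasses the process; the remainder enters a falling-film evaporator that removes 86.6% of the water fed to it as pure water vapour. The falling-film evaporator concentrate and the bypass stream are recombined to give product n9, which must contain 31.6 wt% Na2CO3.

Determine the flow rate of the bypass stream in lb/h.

All 1221×0.276 = 337 lb/h of Na2CO3 reaches n9, so n9 = 337/0.316 = 1066.4 lb/h and vapour = 154.56 lb/h.
The evaporator receives (1−α)·1221 of feed at 0.724 water and removes 0.866 of that water:
0.866×0.724×(1−α)×1221 = 154.56
(1−α) = 154.56/765.55 = 0.2019;  α = 0.7981.
Bypass flow = 0.7981×1221 = 974.49 lb/h.

974.5 lb/h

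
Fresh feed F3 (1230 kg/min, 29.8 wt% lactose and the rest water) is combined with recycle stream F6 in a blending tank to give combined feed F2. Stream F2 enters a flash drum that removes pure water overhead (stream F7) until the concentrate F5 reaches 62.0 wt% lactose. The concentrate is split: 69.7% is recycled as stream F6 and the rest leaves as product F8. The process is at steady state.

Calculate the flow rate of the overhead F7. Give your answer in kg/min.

638.8 kg/min

Overall lactose balance (none leaves overhead): lactose in fresh feed = lactose in product, i.e. 1230×0.298 = (1−0.697)·F5·0.620.
F5 = 366.54/(0.620×0.303) = 1951.1 kg/min.
Recycle F6 = 0.697×1951.1 = 1359.9 kg/min.
Combined feed F2 = 1230 + 1359.9 = 2589.9 kg/min.
Overhead F7 = F2 − F5 = 2589.9 − 1951.1 = 638.81 kg/min.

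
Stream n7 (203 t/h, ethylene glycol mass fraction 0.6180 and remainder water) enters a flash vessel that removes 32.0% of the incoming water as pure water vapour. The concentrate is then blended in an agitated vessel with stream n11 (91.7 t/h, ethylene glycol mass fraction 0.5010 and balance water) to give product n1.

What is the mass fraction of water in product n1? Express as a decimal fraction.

Vapour removed = 0.320×0.382×203 = 24.815 t/h; concentrate = 178.19 t/h.
water reaching the mixer = 52.731 (from concentrate) + 91.7×0.499 = 98.49 t/h.
Product flow = 178.19 + 91.7 = 269.89 t/h; water fraction = 0.3649.

0.3649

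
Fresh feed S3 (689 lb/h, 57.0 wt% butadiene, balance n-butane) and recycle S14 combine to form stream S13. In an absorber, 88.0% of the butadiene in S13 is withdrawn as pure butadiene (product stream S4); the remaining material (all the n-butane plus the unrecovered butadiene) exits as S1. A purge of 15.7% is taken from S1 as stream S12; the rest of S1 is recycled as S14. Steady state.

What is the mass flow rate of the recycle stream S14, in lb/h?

1635 lb/h

n-butane enters only via S3 and leaves only via the purge: 689×0.430 = 0.157×(n-butane in S1), and the absorber passes all n-butane, so n-butane in S13 = n-butane in S1 = 1887.1 lb/h.
butadiene in S13: m_A = 689×0.570 + (1−0.157)·(1−0.880)·m_A, so m_A = 392.73/0.8988 = 436.93 lb/h.
S1 = (1−0.880)×436.93 + 1887.1 = 1939.5 lb/h.
Recycle S14 = (1−0.157)×1939.5 = 1635 lb/h.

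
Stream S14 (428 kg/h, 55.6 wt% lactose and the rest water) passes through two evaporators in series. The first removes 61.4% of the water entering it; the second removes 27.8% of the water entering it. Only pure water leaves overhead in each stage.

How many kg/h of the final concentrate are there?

water in feed = 428×0.444 = 190.03 kg/h.
After stage 1: water left = (1−0.614)×190.03 = 73.352; stream total = 311.32 kg/h.
After stage 2: water left = (1−0.278)×73.352 = 52.96; final concentrate = 290.93 kg/h.

290.9 kg/h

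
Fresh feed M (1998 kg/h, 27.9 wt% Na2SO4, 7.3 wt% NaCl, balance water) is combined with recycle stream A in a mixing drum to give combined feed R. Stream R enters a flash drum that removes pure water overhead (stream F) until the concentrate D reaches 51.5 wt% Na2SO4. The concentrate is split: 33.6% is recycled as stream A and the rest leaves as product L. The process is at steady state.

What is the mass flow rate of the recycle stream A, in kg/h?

547.7 kg/h

Overall Na2SO4 balance (none leaves overhead): Na2SO4 in fresh feed = Na2SO4 in product, i.e. 1998×0.279 = (1−0.336)·D·0.515.
D = 557.44/(0.515×0.664) = 1630.1 kg/h.
Recycle A = 0.336×1630.1 = 547.73 kg/h.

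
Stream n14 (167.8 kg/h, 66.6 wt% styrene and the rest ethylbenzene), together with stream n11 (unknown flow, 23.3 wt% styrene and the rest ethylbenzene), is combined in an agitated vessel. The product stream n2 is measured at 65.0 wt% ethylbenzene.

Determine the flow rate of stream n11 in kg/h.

453.2 kg/h

Let n11 be the unknown flow. Total out = 167.8 + n11.
ethylbenzene balance: 56.045 + 0.767·n11 = 0.650·(167.8 + n11)
(0.767 − 0.650)·n11 = 0.650×167.8 − 56.045 = 53.025
n11 = 53.025 / 0.117 = 453.2 kg/h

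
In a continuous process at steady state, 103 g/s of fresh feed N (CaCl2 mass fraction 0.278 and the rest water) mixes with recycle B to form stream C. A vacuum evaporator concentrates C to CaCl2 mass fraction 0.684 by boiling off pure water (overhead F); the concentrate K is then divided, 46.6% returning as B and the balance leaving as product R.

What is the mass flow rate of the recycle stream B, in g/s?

Overall CaCl2 balance (none leaves overhead): CaCl2 in fresh feed = CaCl2 in product, i.e. 103×0.278 = (1−0.466)·K·0.684.
K = 28.634/(0.684×0.534) = 78.394 g/s.
Recycle B = 0.466×78.394 = 36.532 g/s.

36.53 g/s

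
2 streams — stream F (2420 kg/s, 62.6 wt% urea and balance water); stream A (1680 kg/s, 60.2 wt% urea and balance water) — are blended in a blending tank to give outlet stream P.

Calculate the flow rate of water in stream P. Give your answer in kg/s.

1574 kg/s

water out = water in = 2420×0.374 + 1680×0.398 = 1573.7 kg/s.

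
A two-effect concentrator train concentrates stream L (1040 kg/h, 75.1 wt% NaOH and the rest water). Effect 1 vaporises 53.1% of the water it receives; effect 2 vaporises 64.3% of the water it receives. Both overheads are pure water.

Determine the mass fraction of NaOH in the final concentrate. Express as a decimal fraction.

water in feed = 1040×0.249 = 258.96 kg/h.
After stage 1: water left = (1−0.531)×258.96 = 121.45; stream total = 902.49 kg/h.
After stage 2: water left = (1−0.643)×121.45 = 43.358; final concentrate = 824.4 kg/h.
NaOH fraction = 781.04/824.4 = 0.947.

0.947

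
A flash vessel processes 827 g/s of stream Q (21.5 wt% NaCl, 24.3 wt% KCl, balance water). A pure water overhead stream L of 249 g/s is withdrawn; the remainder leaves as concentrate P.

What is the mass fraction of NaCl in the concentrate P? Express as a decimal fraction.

NaCl is not removed: 827×0.215 = 177.81 g/s of NaCl enters P.
Concentrate = 827 − 249 = 578 g/s.
Mass fraction = 177.81/578 = 0.308.

0.308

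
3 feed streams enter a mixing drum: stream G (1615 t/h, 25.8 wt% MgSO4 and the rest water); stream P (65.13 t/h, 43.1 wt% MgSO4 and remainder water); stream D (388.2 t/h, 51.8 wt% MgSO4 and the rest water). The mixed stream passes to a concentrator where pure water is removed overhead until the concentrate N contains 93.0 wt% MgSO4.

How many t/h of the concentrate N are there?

694.4 t/h

MgSO4 entering = 1615×0.258 + 65.13×0.431 + 388.2×0.518 = 645.83 t/h.
All MgSO4 reports to N, so N = 645.83/0.930 = 694.44 t/h.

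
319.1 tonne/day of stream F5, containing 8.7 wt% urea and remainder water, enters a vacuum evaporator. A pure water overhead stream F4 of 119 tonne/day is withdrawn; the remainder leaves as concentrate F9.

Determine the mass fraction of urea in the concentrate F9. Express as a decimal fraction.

0.139

urea is not removed: 319.1×0.087 = 27.762 tonne/day of urea enters F9.
Concentrate = 319.1 − 119 = 200.1 tonne/day.
Mass fraction = 27.762/200.1 = 0.139.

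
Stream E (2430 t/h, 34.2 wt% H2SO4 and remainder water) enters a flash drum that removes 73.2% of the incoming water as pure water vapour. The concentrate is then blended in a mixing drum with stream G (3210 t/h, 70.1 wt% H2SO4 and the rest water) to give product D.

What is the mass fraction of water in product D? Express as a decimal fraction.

0.3106

Vapour removed = 0.732×0.658×2430 = 1170.4 t/h; concentrate = 1259.6 t/h.
water reaching the mixer = 428.52 (from concentrate) + 3210×0.299 = 1388.3 t/h.
Product flow = 1259.6 + 3210 = 4469.6 t/h; water fraction = 0.3106.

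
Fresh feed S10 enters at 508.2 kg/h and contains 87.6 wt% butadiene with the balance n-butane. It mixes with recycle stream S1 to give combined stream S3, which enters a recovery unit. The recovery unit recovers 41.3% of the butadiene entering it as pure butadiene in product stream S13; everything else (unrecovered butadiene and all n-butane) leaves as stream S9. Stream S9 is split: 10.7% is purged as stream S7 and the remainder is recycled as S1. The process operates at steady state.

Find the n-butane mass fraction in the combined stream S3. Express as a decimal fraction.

0.3863

n-butane enters only via S10 and leaves only via the purge: 508.2×0.124 = 0.107×(n-butane in S9), and the recovery unit passes all n-butane, so n-butane in S3 = n-butane in S9 = 588.94 kg/h.
butadiene in S3: m_A = 508.2×0.876 + (1−0.107)·(1−0.413)·m_A, so m_A = 445.18/0.4758 = 935.63 kg/h.
S3 = 935.63 + 588.94 = 1524.6 kg/h.
n-butane fraction in S3 = 588.94/1524.6 = 0.3863.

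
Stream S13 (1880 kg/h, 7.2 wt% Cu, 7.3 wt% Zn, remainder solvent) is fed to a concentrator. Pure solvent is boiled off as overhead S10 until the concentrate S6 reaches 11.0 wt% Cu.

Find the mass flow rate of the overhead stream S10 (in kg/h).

649.5 kg/h

Cu is conserved: 1880×0.072 = 135.36 kg/h all reports to the concentrate.
Concentrate = 135.36/(target fraction) = 1230.5 kg/h.
Overhead = 1880 − 1230.5 = 649.45 kg/h.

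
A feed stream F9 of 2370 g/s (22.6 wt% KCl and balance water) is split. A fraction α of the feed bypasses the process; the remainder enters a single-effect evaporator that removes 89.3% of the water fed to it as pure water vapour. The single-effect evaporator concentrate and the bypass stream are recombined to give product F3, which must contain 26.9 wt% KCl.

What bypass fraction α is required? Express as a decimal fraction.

0.769

All 2370×0.226 = 535.62 g/s of KCl reaches F3, so F3 = 535.62/0.269 = 1991.2 g/s and vapour = 378.85 g/s.
The evaporator receives (1−α)·2370 of feed at 0.774 water and removes 0.893 of that water:
0.893×0.774×(1−α)×2370 = 378.85
(1−α) = 378.85/1638.1 = 0.2313;  α = 0.7687.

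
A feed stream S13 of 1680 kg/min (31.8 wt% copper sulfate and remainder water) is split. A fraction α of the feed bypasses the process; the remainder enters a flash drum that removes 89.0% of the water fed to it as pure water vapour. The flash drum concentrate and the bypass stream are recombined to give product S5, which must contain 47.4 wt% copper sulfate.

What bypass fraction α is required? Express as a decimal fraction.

0.458

All 1680×0.318 = 534.24 kg/min of copper sulfate reaches S5, so S5 = 534.24/0.474 = 1127.1 kg/min and vapour = 552.91 kg/min.
The evaporator receives (1−α)·1680 of feed at 0.682 water and removes 0.890 of that water:
0.890×0.682×(1−α)×1680 = 552.91
(1−α) = 552.91/1019.7 = 0.5422;  α = 0.4578.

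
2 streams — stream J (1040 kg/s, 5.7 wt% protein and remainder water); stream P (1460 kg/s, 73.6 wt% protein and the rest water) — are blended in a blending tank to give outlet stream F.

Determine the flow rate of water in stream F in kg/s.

1366 kg/s

water out = water in = 1040×0.943 + 1460×0.264 = 1366.2 kg/s.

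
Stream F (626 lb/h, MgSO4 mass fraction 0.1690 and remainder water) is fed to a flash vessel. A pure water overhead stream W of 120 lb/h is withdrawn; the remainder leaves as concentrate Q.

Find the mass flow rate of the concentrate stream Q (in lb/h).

Concentrate = 626 − 120 = 506 lb/h.

506 lb/h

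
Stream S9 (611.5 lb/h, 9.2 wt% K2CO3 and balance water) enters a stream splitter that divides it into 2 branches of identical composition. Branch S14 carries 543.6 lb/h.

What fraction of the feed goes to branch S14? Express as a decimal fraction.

0.889

Fraction to S14 = 543.6/611.5 = 0.8890.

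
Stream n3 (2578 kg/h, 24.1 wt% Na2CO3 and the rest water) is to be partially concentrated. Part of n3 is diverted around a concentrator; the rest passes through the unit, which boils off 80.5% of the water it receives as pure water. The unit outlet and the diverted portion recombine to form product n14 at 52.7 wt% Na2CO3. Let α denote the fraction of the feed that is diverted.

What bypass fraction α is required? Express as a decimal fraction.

0.112

All 2578×0.241 = 621.3 kg/h of Na2CO3 reaches n14, so n14 = 621.3/0.527 = 1178.9 kg/h and vapour = 1399.1 kg/h.
The evaporator receives (1−α)·2578 of feed at 0.759 water and removes 0.805 of that water:
0.805×0.759×(1−α)×2578 = 1399.1
(1−α) = 1399.1/1575.1 = 0.8882;  α = 0.1118.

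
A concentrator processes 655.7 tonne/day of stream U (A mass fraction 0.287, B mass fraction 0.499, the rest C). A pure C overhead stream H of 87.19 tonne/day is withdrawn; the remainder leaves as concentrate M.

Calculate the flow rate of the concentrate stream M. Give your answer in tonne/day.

568.5 tonne/day

Concentrate = 655.7 − 87.19 = 568.51 tonne/day.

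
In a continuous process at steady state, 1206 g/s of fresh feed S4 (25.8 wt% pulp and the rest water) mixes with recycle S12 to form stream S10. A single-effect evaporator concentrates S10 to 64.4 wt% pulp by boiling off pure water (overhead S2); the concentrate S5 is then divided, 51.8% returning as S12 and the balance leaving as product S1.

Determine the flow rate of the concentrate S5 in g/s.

1002 g/s

Overall pulp balance (none leaves overhead): pulp in fresh feed = pulp in product, i.e. 1206×0.258 = (1−0.518)·S5·0.644.
S5 = 311.15/(0.644×0.482) = 1002.4 g/s.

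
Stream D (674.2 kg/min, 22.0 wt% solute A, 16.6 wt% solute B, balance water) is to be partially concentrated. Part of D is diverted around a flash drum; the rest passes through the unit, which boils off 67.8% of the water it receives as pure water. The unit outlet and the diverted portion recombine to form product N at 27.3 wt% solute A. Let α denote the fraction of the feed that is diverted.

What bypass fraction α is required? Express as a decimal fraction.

All 674.2×0.220 = 148.32 kg/min of solute A reaches N, so N = 148.32/0.273 = 543.31 kg/min and vapour = 130.89 kg/min.
The evaporator receives (1−α)·674.2 of feed at 0.614 water and removes 0.678 of that water:
0.678×0.614×(1−α)×674.2 = 130.89
(1−α) = 130.89/280.66 = 0.4664;  α = 0.5336.

0.534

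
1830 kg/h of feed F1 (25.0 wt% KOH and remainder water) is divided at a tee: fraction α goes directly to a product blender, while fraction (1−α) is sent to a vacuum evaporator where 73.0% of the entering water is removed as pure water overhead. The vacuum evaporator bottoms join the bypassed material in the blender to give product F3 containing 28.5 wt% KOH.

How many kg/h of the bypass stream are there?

1420 kg/h

All 1830×0.250 = 457.5 kg/h of KOH reaches F3, so F3 = 457.5/0.285 = 1605.3 kg/h and vapour = 224.74 kg/h.
The evaporator receives (1−α)·1830 of feed at 0.750 water and removes 0.730 of that water:
0.730×0.750×(1−α)×1830 = 224.74
(1−α) = 224.74/1001.9 = 0.2243;  α = 0.7757.
Bypass flow = 0.7757×1830 = 1419.5 kg/h.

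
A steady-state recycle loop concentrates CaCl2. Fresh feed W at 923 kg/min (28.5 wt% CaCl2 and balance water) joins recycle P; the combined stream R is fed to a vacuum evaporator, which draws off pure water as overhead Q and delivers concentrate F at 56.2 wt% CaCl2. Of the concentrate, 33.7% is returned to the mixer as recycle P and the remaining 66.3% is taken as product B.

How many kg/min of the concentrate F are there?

706 kg/min

Overall CaCl2 balance (none leaves overhead): CaCl2 in fresh feed = CaCl2 in product, i.e. 923×0.285 = (1−0.337)·F·0.562.
F = 263.05/(0.562×0.663) = 705.99 kg/min.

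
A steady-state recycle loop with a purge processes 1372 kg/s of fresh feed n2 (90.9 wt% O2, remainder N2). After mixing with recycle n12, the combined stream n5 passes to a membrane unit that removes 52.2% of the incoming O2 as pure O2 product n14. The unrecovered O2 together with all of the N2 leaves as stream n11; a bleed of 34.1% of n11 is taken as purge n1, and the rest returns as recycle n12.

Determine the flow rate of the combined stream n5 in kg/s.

2187 kg/s

N2 enters only via n2 and leaves only via the purge: 1372×0.091 = 0.341×(N2 in n11), and the membrane unit passes all N2, so N2 in n5 = N2 in n11 = 366.13 kg/s.
O2 in n5: m_A = 1372×0.909 + (1−0.341)·(1−0.522)·m_A, so m_A = 1247.1/0.6850 = 1820.7 kg/s.
n5 = 1820.7 + 366.13 = 2186.8 kg/s.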